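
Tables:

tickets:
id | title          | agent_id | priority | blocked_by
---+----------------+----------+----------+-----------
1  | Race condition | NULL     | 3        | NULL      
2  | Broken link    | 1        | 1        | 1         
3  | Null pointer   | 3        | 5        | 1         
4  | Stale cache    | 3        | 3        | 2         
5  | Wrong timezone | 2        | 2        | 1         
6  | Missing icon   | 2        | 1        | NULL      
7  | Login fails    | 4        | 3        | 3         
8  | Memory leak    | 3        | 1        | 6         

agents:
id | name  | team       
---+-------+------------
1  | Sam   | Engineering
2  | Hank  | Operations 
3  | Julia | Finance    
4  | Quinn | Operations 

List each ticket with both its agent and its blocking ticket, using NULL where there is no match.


Two LEFT JOINs from the same base table tickets: one to agents via agent_id, one to tickets itself via blocked_by. Both are LEFT so every ticket is preserved.
Match against agents:
  - ticket 1 (Race condition): agent_id=NULL, no match -> kept with NULL
  - ticket 2 (Broken link): agent_id=1 -> matches Sam
  - ticket 3 (Null pointer): agent_id=3 -> matches Julia
  - ticket 4 (Stale cache): agent_id=3 -> matches Julia
  - ticket 5 (Wrong timezone): agent_id=2 -> matches Hank
  - ticket 6 (Missing icon): agent_id=2 -> matches Hank
  - ticket 7 (Login fails): agent_id=4 -> matches Quinn
  - ticket 8 (Memory leak): agent_id=3 -> matches Julia
Match against tickets (self):
  - ticket 1 (Race condition): blocked_by=NULL -> NULL
  - ticket 2 (Broken link): blocked_by=1 -> Race condition
  - ticket 3 (Null pointer): blocked_by=1 -> Race condition
  - ticket 4 (Stale cache): blocked_by=2 -> Broken link
  - ticket 5 (Wrong timezone): blocked_by=1 -> Race condition
  - ticket 6 (Missing icon): blocked_by=NULL -> NULL
  - ticket 7 (Login fails): blocked_by=3 -> Null pointer
  - ticket 8 (Memory leak): blocked_by=6 -> Missing icon

SQL:
SELECT a.title, b.name AS agent, c.title AS blocked_by
FROM tickets a
LEFT JOIN agents b ON a.agent_id = b.id
LEFT JOIN tickets c ON a.blocked_by = c.id

Result:
title          | agent | blocked_by    
---------------+-------+---------------
Race condition | NULL  | NULL          
Broken link    | Sam   | Race condition
Null pointer   | Julia | Race condition
Stale cache    | Julia | Broken link   
Wrong timezone | Hank  | Race condition
Missing icon   | Hank  | NULL          
Login fails    | Quinn | Null pointer  
Memory leak    | Julia | Missing icon  


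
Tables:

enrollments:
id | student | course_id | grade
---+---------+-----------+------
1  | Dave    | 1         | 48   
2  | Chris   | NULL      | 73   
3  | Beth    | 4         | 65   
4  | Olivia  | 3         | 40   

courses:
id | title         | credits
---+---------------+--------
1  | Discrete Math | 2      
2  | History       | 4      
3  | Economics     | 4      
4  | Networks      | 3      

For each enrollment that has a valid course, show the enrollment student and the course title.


INNER JOIN keeps only enrollments rows whose course_id matches an id in courses. Walk through each enrollment:
  - enrollment 1 (Dave): course_id=1 -> matches Discrete Math
  - enrollment 2 (Chris): course_id=NULL, no match -> dropped
  - enrollment 3 (Beth): course_id=4 -> matches Networks
  - enrollment 4 (Olivia): course_id=3 -> matches Economics
So 1 of 4 rows is dropped.

SQL:
SELECT a.student, b.title AS course
FROM enrollments a
INNER JOIN courses b ON a.course_id = b.id

Result:
student | course       
--------+--------------
Dave    | Discrete Math
Beth    | Networks     
Olivia  | Economics    


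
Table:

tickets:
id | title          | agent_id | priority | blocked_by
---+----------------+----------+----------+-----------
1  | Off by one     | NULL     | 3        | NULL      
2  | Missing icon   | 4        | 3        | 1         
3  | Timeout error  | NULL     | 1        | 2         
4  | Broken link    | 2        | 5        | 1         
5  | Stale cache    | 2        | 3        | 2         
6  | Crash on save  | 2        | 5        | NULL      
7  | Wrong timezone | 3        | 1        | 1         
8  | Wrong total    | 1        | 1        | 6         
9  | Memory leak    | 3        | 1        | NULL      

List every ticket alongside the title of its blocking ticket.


This is a self-join: tickets is joined to a second copy of itself, matching each row's blocked_by to another row's id. Use LEFT JOIN so rows with blocked_by=NULL are kept.
  - ticket 1 (Off by one): blocked_by=NULL -> NULL
  - ticket 2 (Missing icon): blocked_by=1 -> Off by one
  - ticket 3 (Timeout error): blocked_by=2 -> Missing icon
  - ticket 4 (Broken link): blocked_by=1 -> Off by one
  - ticket 5 (Stale cache): blocked_by=2 -> Missing icon
  - ticket 6 (Crash on save): blocked_by=NULL -> NULL
  - ticket 7 (Wrong timezone): blocked_by=1 -> Off by one
  - ticket 8 (Wrong total): blocked_by=6 -> Crash on save
  - ticket 9 (Memory leak): blocked_by=NULL -> NULL

SQL:
SELECT a.title AS item, b.title AS blocked_by
FROM tickets a
LEFT JOIN tickets b ON a.blocked_by = b.id

Result:
item           | blocked_by   
---------------+--------------
Off by one     | NULL         
Missing icon   | Off by one   
Timeout error  | Missing icon 
Broken link    | Off by one   
Stale cache    | Missing icon 
Crash on save  | NULL         
Wrong timezone | Off by one   
Wrong total    | Crash on save
Memory leak    | NULL         


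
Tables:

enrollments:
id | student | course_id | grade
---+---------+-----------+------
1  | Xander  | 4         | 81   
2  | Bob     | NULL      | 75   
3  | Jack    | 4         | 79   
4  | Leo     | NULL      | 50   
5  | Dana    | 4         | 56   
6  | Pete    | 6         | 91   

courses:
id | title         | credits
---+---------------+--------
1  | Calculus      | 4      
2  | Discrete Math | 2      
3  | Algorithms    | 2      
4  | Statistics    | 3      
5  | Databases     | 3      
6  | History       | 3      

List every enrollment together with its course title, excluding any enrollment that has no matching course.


INNER JOIN keeps only enrollments rows whose course_id matches an id in courses. Walk through each enrollment:
  - enrollment 1 (Xander): course_id=4 -> matches Statistics
  - enrollment 2 (Bob): course_id=NULL, no match -> dropped
  - enrollment 3 (Jack): course_id=4 -> matches Statistics
  - enrollment 4 (Leo): course_id=NULL, no match -> dropped
  - enrollment 5 (Dana): course_id=4 -> matches Statistics
  - enrollment 6 (Pete): course_id=6 -> matches History
So 2 of 6 rows are dropped.

SQL:
SELECT a.student, b.title AS course
FROM enrollments a
INNER JOIN courses b ON a.course_id = b.id

Result:
student | course    
--------+-----------
Xander  | Statistics
Jack    | Statistics
Dana    | Statistics
Pete    | History   


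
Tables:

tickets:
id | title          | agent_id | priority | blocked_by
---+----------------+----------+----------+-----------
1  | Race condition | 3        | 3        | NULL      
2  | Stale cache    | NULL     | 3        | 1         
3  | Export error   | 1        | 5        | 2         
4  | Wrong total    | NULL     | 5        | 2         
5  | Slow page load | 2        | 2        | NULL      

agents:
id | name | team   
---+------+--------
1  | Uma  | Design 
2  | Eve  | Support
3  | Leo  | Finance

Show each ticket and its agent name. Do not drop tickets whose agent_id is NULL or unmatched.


LEFT JOIN keeps every row from tickets (the left table); where agent_id has no match in agents, the agent columns become NULL. Walk through each ticket:
  - ticket 1 (Race condition): agent_id=3 -> matches Leo
  - ticket 2 (Stale cache): agent_id=NULL, no match -> kept with NULL
  - ticket 3 (Export error): agent_id=1 -> matches Uma
  - ticket 4 (Wrong total): agent_id=NULL, no match -> kept with NULL
  - ticket 5 (Slow page load): agent_id=2 -> matches Eve
All 5 rows appear; 2 have NULL agent.

SQL:
SELECT a.title, b.name AS agent
FROM tickets a
LEFT JOIN agents b ON a.agent_id = b.id

Result:
title          | agent
---------------+------
Race condition | Leo  
Stale cache    | NULL 
Export error   | Uma  
Wrong total    | NULL 
Slow page load | Eve  


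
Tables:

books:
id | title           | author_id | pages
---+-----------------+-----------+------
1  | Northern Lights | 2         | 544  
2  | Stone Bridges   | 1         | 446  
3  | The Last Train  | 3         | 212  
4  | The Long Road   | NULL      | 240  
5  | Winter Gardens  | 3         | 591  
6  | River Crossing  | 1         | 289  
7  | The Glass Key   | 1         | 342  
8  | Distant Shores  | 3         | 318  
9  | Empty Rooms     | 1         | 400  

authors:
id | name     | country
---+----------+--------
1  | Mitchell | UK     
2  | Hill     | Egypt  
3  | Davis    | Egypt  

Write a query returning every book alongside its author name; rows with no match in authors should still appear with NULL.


LEFT JOIN keeps every row from books (the left table); where author_id has no match in authors, the author columns become NULL. Walk through each book:
  - book 1 (Northern Lights): author_id=2 -> matches Hill
  - book 2 (Stone Bridges): author_id=1 -> matches Mitchell
  - book 3 (The Last Train): author_id=3 -> matches Davis
  - book 4 (The Long Road): author_id=NULL, no match -> kept with NULL
  - book 5 (Winter Gardens): author_id=3 -> matches Davis
  - book 6 (River Crossing): author_id=1 -> matches Mitchell
  - book 7 (The Glass Key): author_id=1 -> matches Mitchell
  - book 8 (Distant Shores): author_id=3 -> matches Davis
  - book 9 (Empty Rooms): author_id=1 -> matches Mitchell
All 9 rows appear; 1 has NULL author.

SQL:
SELECT a.title, b.name AS author
FROM books a
LEFT JOIN authors b ON a.author_id = b.id

Result:
title           | author  
----------------+---------
Northern Lights | Hill    
Stone Bridges   | Mitchell
The Last Train  | Davis   
The Long Road   | NULL    
Winter Gardens  | Davis   
River Crossing  | Mitchell
The Glass Key   | Mitchell
Distant Shores  | Davis   
Empty Rooms     | Mitchell


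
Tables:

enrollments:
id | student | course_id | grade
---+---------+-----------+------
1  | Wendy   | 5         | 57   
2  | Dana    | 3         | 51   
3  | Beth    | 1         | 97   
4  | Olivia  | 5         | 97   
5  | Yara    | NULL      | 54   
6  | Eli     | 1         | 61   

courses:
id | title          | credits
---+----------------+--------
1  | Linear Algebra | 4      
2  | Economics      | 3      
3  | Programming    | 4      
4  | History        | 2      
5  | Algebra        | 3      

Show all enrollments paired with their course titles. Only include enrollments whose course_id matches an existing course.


INNER JOIN keeps only enrollments rows whose course_id matches an id in courses. Walk through each enrollment:
  - enrollment 1 (Wendy): course_id=5 -> matches Algebra
  - enrollment 2 (Dana): course_id=3 -> matches Programming
  - enrollment 3 (Beth): course_id=1 -> matches Linear Algebra
  - enrollment 4 (Olivia): course_id=5 -> matches Algebra
  - enrollment 5 (Yara): course_id=NULL, no match -> dropped
  - enrollment 6 (Eli): course_id=1 -> matches Linear Algebra
So 1 of 6 rows is dropped.

SQL:
SELECT a.student, b.title AS course
FROM enrollments a
INNER JOIN courses b ON a.course_id = b.id

Result:
student | course        
--------+---------------
Wendy   | Algebra       
Dana    | Programming   
Beth    | Linear Algebra
Olivia  | Algebra       
Eli     | Linear Algebra


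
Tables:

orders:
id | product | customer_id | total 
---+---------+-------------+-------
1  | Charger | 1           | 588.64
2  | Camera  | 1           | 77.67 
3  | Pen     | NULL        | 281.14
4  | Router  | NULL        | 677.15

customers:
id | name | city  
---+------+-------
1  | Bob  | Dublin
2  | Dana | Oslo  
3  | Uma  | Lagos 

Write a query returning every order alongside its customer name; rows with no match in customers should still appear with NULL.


LEFT JOIN keeps every row from orders (the left table); where customer_id has no match in customers, the customer columns become NULL. Walk through each order:
  - order 1 (Charger): customer_id=1 -> matches Bob
  - order 2 (Camera): customer_id=1 -> matches Bob
  - order 3 (Pen): customer_id=NULL, no match -> kept with NULL
  - order 4 (Router): customer_id=NULL, no match -> kept with NULL
All 4 rows appear; 2 have NULL customer.

SQL:
SELECT a.product, b.name AS customer
FROM orders a
LEFT JOIN customers b ON a.customer_id = b.id

Result:
product | customer
--------+---------
Charger | Bob     
Camera  | Bob     
Pen     | NULL    
Router  | NULL    


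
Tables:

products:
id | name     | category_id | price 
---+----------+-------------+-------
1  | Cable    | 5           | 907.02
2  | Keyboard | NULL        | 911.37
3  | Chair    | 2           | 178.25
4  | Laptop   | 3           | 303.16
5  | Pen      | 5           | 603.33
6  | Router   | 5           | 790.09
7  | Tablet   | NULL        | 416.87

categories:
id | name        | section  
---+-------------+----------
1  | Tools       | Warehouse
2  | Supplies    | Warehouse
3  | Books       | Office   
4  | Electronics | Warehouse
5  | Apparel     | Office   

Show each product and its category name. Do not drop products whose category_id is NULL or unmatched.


LEFT JOIN keeps every row from products (the left table); where category_id has no match in categories, the category columns become NULL. Walk through each product:
  - product 1 (Cable): category_id=5 -> matches Apparel
  - product 2 (Keyboard): category_id=NULL, no match -> kept with NULL
  - product 3 (Chair): category_id=2 -> matches Supplies
  - product 4 (Laptop): category_id=3 -> matches Books
  - product 5 (Pen): category_id=5 -> matches Apparel
  - product 6 (Router): category_id=5 -> matches Apparel
  - product 7 (Tablet): category_id=NULL, no match -> kept with NULL
All 7 rows appear; 2 have NULL category.

SQL:
SELECT a.name, b.name AS category
FROM products a
LEFT JOIN categories b ON a.category_id = b.id

Result:
name     | category
---------+---------
Cable    | Apparel 
Keyboard | NULL    
Chair    | Supplies
Laptop   | Books   
Pen      | Apparel 
Router   | Apparel 
Tablet   | NULL    


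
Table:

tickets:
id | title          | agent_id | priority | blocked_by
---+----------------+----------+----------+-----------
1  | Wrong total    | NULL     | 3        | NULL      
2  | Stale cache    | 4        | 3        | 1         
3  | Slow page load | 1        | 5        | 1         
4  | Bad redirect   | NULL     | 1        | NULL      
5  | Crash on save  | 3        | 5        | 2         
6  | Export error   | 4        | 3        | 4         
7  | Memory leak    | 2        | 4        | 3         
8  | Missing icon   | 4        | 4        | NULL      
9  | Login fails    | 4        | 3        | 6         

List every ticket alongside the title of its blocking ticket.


This is a self-join: tickets is joined to a second copy of itself, matching each row's blocked_by to another row's id. Use LEFT JOIN so rows with blocked_by=NULL are kept.
  - ticket 1 (Wrong total): blocked_by=NULL -> NULL
  - ticket 2 (Stale cache): blocked_by=1 -> Wrong total
  - ticket 3 (Slow page load): blocked_by=1 -> Wrong total
  - ticket 4 (Bad redirect): blocked_by=NULL -> NULL
  - ticket 5 (Crash on save): blocked_by=2 -> Stale cache
  - ticket 6 (Export error): blocked_by=4 -> Bad redirect
  - ticket 7 (Memory leak): blocked_by=3 -> Slow page load
  - ticket 8 (Missing icon): blocked_by=NULL -> NULL
  - ticket 9 (Login fails): blocked_by=6 -> Export error

SQL:
SELECT a.title AS item, b.title AS blocked_by
FROM tickets a
LEFT JOIN tickets b ON a.blocked_by = b.id

Result:
item           | blocked_by    
---------------+---------------
Wrong total    | NULL          
Stale cache    | Wrong total   
Slow page load | Wrong total   
Bad redirect   | NULL          
Crash on save  | Stale cache   
Export error   | Bad redirect  
Memory leak    | Slow page load
Missing icon   | NULL          
Login fails    | Export error  


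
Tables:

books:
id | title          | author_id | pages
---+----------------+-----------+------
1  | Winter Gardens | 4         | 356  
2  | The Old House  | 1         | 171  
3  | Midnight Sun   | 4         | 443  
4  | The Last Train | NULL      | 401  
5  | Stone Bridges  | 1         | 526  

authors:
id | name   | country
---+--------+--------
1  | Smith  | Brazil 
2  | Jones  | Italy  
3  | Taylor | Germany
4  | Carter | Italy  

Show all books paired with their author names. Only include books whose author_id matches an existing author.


INNER JOIN keeps only books rows whose author_id matches an id in authors. Walk through each book:
  - book 1 (Winter Gardens): author_id=4 -> matches Carter
  - book 2 (The Old House): author_id=1 -> matches Smith
  - book 3 (Midnight Sun): author_id=4 -> matches Carter
  - book 4 (The Last Train): author_id=NULL, no match -> dropped
  - book 5 (Stone Bridges): author_id=1 -> matches Smith
So 1 of 5 rows is dropped.

SQL:
SELECT a.title, b.name AS author
FROM books a
INNER JOIN authors b ON a.author_id = b.id

Result:
title          | author
---------------+-------
Winter Gardens | Carter
The Old House  | Smith 
Midnight Sun   | Carter
Stone Bridges  | Smith 


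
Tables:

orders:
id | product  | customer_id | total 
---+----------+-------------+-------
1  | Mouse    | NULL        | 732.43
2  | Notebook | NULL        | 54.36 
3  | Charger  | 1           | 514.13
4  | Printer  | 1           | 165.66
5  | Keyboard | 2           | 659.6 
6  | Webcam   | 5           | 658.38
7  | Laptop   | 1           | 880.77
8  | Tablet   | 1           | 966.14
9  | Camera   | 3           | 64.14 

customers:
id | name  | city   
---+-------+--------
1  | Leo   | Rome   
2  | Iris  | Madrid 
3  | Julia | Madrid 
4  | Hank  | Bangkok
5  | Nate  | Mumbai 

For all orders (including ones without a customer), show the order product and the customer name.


LEFT JOIN keeps every row from orders (the left table); where customer_id has no match in customers, the customer columns become NULL. Walk through each order:
  - order 1 (Mouse): customer_id=NULL, no match -> kept with NULL
  - order 2 (Notebook): customer_id=NULL, no match -> kept with NULL
  - order 3 (Charger): customer_id=1 -> matches Leo
  - order 4 (Printer): customer_id=1 -> matches Leo
  - order 5 (Keyboard): customer_id=2 -> matches Iris
  - order 6 (Webcam): customer_id=5 -> matches Nate
  - order 7 (Laptop): customer_id=1 -> matches Leo
  - order 8 (Tablet): customer_id=1 -> matches Leo
  - order 9 (Camera): customer_id=3 -> matches Julia
All 9 rows appear; 2 have NULL customer.

SQL:
SELECT a.product, b.name AS customer
FROM orders a
LEFT JOIN customers b ON a.customer_id = b.id

Result:
product  | customer
---------+---------
Mouse    | NULL    
Notebook | NULL    
Charger  | Leo     
Printer  | Leo     
Keyboard | Iris    
Webcam   | Nate    
Laptop   | Leo     
Tablet   | Leo     
Camera   | Julia   


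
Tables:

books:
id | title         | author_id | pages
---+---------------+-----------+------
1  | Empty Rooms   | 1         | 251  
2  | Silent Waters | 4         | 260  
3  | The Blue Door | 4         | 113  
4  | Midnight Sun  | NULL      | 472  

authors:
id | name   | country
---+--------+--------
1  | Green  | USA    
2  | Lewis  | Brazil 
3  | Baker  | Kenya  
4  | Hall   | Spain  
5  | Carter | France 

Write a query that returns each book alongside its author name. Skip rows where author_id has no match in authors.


INNER JOIN keeps only books rows whose author_id matches an id in authors. Walk through each book:
  - book 1 (Empty Rooms): author_id=1 -> matches Green
  - book 2 (Silent Waters): author_id=4 -> matches Hall
  - book 3 (The Blue Door): author_id=4 -> matches Hall
  - book 4 (Midnight Sun): author_id=NULL, no match -> dropped
So 1 of 4 rows is dropped.

SQL:
SELECT a.title, b.name AS author
FROM books a
INNER JOIN authors b ON a.author_id = b.id

Result:
title         | author
--------------+-------
Empty Rooms   | Green 
Silent Waters | Hall  
The Blue Door | Hall  


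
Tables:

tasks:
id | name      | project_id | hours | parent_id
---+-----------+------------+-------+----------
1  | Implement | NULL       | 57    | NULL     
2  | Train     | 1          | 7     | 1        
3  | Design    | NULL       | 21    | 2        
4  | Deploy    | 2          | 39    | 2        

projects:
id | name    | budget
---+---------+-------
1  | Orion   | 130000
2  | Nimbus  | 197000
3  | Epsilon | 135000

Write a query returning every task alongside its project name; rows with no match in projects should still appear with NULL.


LEFT JOIN keeps every row from tasks (the left table); where project_id has no match in projects, the project columns become NULL. Walk through each task:
  - task 1 (Implement): project_id=NULL, no match -> kept with NULL
  - task 2 (Train): project_id=1 -> matches Orion
  - task 3 (Design): project_id=NULL, no match -> kept with NULL
  - task 4 (Deploy): project_id=2 -> matches Nimbus
All 4 rows appear; 2 have NULL project.

SQL:
SELECT a.name, b.name AS project
FROM tasks a
LEFT JOIN projects b ON a.project_id = b.id

Result:
name      | project
----------+--------
Implement | NULL   
Train     | Orion  
Design    | NULL   
Deploy    | Nimbus 


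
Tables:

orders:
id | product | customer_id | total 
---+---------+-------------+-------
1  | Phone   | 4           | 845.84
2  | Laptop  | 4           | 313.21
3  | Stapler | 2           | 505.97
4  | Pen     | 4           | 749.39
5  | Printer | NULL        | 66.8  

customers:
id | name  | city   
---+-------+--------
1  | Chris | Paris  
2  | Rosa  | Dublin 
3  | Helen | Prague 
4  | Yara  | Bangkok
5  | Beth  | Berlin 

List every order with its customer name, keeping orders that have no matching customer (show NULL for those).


LEFT JOIN keeps every row from orders (the left table); where customer_id has no match in customers, the customer columns become NULL. Walk through each order:
  - order 1 (Phone): customer_id=4 -> matches Yara
  - order 2 (Laptop): customer_id=4 -> matches Yara
  - order 3 (Stapler): customer_id=2 -> matches Rosa
  - order 4 (Pen): customer_id=4 -> matches Yara
  - order 5 (Printer): customer_id=NULL, no match -> kept with NULL
All 5 rows appear; 1 has NULL customer.

SQL:
SELECT a.product, b.name AS customer
FROM orders a
LEFT JOIN customers b ON a.customer_id = b.id

Result:
product | customer
--------+---------
Phone   | Yara    
Laptop  | Yara    
Stapler | Rosa    
Pen     | Yara    
Printer | NULL    


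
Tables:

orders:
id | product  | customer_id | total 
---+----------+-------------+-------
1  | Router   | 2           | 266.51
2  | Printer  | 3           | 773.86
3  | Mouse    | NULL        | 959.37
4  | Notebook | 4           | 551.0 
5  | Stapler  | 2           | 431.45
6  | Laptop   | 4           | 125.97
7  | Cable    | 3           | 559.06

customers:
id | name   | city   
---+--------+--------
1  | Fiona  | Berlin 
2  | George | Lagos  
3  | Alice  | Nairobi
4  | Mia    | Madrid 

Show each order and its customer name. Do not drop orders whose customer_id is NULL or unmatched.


LEFT JOIN keeps every row from orders (the left table); where customer_id has no match in customers, the customer columns become NULL. Walk through each order:
  - order 1 (Router): customer_id=2 -> matches George
  - order 2 (Printer): customer_id=3 -> matches Alice
  - order 3 (Mouse): customer_id=NULL, no match -> kept with NULL
  - order 4 (Notebook): customer_id=4 -> matches Mia
  - order 5 (Stapler): customer_id=2 -> matches George
  - order 6 (Laptop): customer_id=4 -> matches Mia
  - order 7 (Cable): customer_id=3 -> matches Alice
All 7 rows appear; 1 has NULL customer.

SQL:
SELECT a.product, b.name AS customer
FROM orders a
LEFT JOIN customers b ON a.customer_id = b.id

Result:
product  | customer
---------+---------
Router   | George  
Printer  | Alice   
Mouse    | NULL    
Notebook | Mia     
Stapler  | George  
Laptop   | Mia     
Cable    | Alice   


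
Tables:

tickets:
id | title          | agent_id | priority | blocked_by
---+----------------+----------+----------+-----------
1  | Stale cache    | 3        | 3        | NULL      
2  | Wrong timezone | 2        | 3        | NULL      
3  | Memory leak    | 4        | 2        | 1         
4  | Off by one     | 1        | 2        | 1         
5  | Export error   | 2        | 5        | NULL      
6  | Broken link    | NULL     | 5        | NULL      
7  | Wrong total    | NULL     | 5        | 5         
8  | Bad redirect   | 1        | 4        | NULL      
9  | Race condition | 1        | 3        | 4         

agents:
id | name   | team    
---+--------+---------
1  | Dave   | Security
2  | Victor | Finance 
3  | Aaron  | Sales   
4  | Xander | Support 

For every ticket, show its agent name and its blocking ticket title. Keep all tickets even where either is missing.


Two LEFT JOINs from the same base table tickets: one to agents via agent_id, one to tickets itself via blocked_by. Both are LEFT so every ticket is preserved.
Match against agents:
  - ticket 1 (Stale cache): agent_id=3 -> matches Aaron
  - ticket 2 (Wrong timezone): agent_id=2 -> matches Victor
  - ticket 3 (Memory leak): agent_id=4 -> matches Xander
  - ticket 4 (Off by one): agent_id=1 -> matches Dave
  - ticket 5 (Export error): agent_id=2 -> matches Victor
  - ticket 6 (Broken link): agent_id=NULL, no match -> kept with NULL
  - ticket 7 (Wrong total): agent_id=NULL, no match -> kept with NULL
  - ticket 8 (Bad redirect): agent_id=1 -> matches Dave
  - ticket 9 (Race condition): agent_id=1 -> matches Dave
Match against tickets (self):
  - ticket 1 (Stale cache): blocked_by=NULL -> NULL
  - ticket 2 (Wrong timezone): blocked_by=NULL -> NULL
  - ticket 3 (Memory leak): blocked_by=1 -> Stale cache
  - ticket 4 (Off by one): blocked_by=1 -> Stale cache
  - ticket 5 (Export error): blocked_by=NULL -> NULL
  - ticket 6 (Broken link): blocked_by=NULL -> NULL
  - ticket 7 (Wrong total): blocked_by=5 -> Export error
  - ticket 8 (Bad redirect): blocked_by=NULL -> NULL
  - ticket 9 (Race condition): blocked_by=4 -> Off by one

SQL:
SELECT a.title, b.name AS agent, c.title AS blocked_by
FROM tickets a
LEFT JOIN agents b ON a.agent_id = b.id
LEFT JOIN tickets c ON a.blocked_by = c.id

Result:
title          | agent  | blocked_by  
---------------+--------+-------------
Stale cache    | Aaron  | NULL        
Wrong timezone | Victor | NULL        
Memory leak    | Xander | Stale cache 
Off by one     | Dave   | Stale cache 
Export error   | Victor | NULL        
Broken link    | NULL   | NULL        
Wrong total    | NULL   | Export error
Bad redirect   | Dave   | NULL        
Race condition | Dave   | Off by one  


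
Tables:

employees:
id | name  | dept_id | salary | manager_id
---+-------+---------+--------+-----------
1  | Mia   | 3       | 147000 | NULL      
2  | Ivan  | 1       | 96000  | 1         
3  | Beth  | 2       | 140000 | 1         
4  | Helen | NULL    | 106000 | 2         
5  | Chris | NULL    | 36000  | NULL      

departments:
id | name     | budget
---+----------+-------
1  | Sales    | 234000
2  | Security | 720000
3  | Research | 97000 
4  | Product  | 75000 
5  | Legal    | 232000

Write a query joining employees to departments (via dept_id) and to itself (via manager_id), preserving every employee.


Two LEFT JOINs from the same base table employees: one to departments via dept_id, one to employees itself via manager_id. Both are LEFT so every employee is preserved.
Match against departments:
  - employee 1 (Mia): dept_id=3 -> matches Research
  - employee 2 (Ivan): dept_id=1 -> matches Sales
  - employee 3 (Beth): dept_id=2 -> matches Security
  - employee 4 (Helen): dept_id=NULL, no match -> kept with NULL
  - employee 5 (Chris): dept_id=NULL, no match -> kept with NULL
Match against employees (self):
  - employee 1 (Mia): manager_id=NULL -> NULL
  - employee 2 (Ivan): manager_id=1 -> Mia
  - employee 3 (Beth): manager_id=1 -> Mia
  - employee 4 (Helen): manager_id=2 -> Ivan
  - employee 5 (Chris): manager_id=NULL -> NULL

SQL:
SELECT a.name, b.name AS department, c.name AS manager
FROM employees a
LEFT JOIN departments b ON a.dept_id = b.id
LEFT JOIN employees c ON a.manager_id = c.id

Result:
name  | department | manager
------+------------+--------
Mia   | Research   | NULL   
Ivan  | Sales      | Mia    
Beth  | Security   | Mia    
Helen | NULL       | Ivan   
Chris | NULL       | NULL   


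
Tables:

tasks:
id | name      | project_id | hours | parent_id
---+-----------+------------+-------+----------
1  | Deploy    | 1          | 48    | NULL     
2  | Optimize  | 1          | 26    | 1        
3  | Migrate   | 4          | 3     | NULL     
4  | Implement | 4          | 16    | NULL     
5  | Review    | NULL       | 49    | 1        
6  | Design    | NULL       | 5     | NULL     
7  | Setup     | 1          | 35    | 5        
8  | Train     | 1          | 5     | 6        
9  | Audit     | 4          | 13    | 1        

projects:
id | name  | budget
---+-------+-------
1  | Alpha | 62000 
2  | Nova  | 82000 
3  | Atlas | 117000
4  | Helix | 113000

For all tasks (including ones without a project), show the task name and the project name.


LEFT JOIN keeps every row from tasks (the left table); where project_id has no match in projects, the project columns become NULL. Walk through each task:
  - task 1 (Deploy): project_id=1 -> matches Alpha
  - task 2 (Optimize): project_id=1 -> matches Alpha
  - task 3 (Migrate): project_id=4 -> matches Helix
  - task 4 (Implement): project_id=4 -> matches Helix
  - task 5 (Review): project_id=NULL, no match -> kept with NULL
  - task 6 (Design): project_id=NULL, no match -> kept with NULL
  - task 7 (Setup): project_id=1 -> matches Alpha
  - task 8 (Train): project_id=1 -> matches Alpha
  - task 9 (Audit): project_id=4 -> matches Helix
All 9 rows appear; 2 have NULL project.

SQL:
SELECT a.name, b.name AS project
FROM tasks a
LEFT JOIN projects b ON a.project_id = b.id

Result:
name      | project
----------+--------
Deploy    | Alpha  
Optimize  | Alpha  
Migrate   | Helix  
Implement | Helix  
Review    | NULL   
Design    | NULL   
Setup     | Alpha  
Train     | Alpha  
Audit     | Helix  


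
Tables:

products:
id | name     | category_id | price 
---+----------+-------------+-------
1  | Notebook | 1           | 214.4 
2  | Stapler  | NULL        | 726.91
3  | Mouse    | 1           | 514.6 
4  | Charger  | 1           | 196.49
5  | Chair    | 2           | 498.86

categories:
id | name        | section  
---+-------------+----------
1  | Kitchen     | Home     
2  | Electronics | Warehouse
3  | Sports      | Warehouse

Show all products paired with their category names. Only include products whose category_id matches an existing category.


INNER JOIN keeps only products rows whose category_id matches an id in categories. Walk through each product:
  - product 1 (Notebook): category_id=1 -> matches Kitchen
  - product 2 (Stapler): category_id=NULL, no match -> dropped
  - product 3 (Mouse): category_id=1 -> matches Kitchen
  - product 4 (Charger): category_id=1 -> matches Kitchen
  - product 5 (Chair): category_id=2 -> matches Electronics
So 1 of 5 rows is dropped.

SQL:
SELECT a.name, b.name AS category
FROM products a
INNER JOIN categories b ON a.category_id = b.id

Result:
name     | category   
---------+------------
Notebook | Kitchen    
Mouse    | Kitchen    
Charger  | Kitchen    
Chair    | Electronics


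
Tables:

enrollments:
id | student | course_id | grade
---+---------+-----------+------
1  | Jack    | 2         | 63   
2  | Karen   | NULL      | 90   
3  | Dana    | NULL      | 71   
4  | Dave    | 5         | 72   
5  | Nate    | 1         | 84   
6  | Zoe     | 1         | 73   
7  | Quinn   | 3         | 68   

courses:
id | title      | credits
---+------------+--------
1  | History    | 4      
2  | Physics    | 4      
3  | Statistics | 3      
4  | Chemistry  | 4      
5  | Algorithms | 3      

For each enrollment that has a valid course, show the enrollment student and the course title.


INNER JOIN keeps only enrollments rows whose course_id matches an id in courses. Walk through each enrollment:
  - enrollment 1 (Jack): course_id=2 -> matches Physics
  - enrollment 2 (Karen): course_id=NULL, no match -> dropped
  - enrollment 3 (Dana): course_id=NULL, no match -> dropped
  - enrollment 4 (Dave): course_id=5 -> matches Algorithms
  - enrollment 5 (Nate): course_id=1 -> matches History
  - enrollment 6 (Zoe): course_id=1 -> matches History
  - enrollment 7 (Quinn): course_id=3 -> matches Statistics
So 2 of 7 rows are dropped.

SQL:
SELECT a.student, b.title AS course
FROM enrollments a
INNER JOIN courses b ON a.course_id = b.id

Result:
student | course    
--------+-----------
Jack    | Physics   
Dave    | Algorithms
Nate    | History   
Zoe     | History   
Quinn   | Statistics


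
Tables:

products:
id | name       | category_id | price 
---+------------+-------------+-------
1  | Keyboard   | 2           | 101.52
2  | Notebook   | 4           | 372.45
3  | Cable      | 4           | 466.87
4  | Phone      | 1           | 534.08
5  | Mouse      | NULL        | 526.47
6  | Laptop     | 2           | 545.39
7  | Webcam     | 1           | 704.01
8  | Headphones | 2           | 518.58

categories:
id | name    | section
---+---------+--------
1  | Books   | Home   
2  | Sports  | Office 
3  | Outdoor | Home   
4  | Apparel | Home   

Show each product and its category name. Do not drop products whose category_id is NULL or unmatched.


LEFT JOIN keeps every row from products (the left table); where category_id has no match in categories, the category columns become NULL. Walk through each product:
  - product 1 (Keyboard): category_id=2 -> matches Sports
  - product 2 (Notebook): category_id=4 -> matches Apparel
  - product 3 (Cable): category_id=4 -> matches Apparel
  - product 4 (Phone): category_id=1 -> matches Books
  - product 5 (Mouse): category_id=NULL, no match -> kept with NULL
  - product 6 (Laptop): category_id=2 -> matches Sports
  - product 7 (Webcam): category_id=1 -> matches Books
  - product 8 (Headphones): category_id=2 -> matches Sports
All 8 rows appear; 1 has NULL category.

SQL:
SELECT a.name, b.name AS category
FROM products a
LEFT JOIN categories b ON a.category_id = b.id

Result:
name       | category
-----------+---------
Keyboard   | Sports  
Notebook   | Apparel 
Cable      | Apparel 
Phone      | Books   
Mouse      | NULL    
Laptop     | Sports  
Webcam     | Books   
Headphones | Sports  


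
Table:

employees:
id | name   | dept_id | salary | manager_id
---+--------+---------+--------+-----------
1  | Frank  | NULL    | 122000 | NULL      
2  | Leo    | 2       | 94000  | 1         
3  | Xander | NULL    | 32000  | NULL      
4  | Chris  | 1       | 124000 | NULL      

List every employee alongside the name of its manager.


This is a self-join: employees is joined to a second copy of itself, matching each row's manager_id to another row's id. Use LEFT JOIN so rows with manager_id=NULL are kept.
  - employee 1 (Frank): manager_id=NULL -> NULL
  - employee 2 (Leo): manager_id=1 -> Frank
  - employee 3 (Xander): manager_id=NULL -> NULL
  - employee 4 (Chris): manager_id=NULL -> NULL

SQL:
SELECT a.name AS item, b.name AS manager
FROM employees a
LEFT JOIN employees b ON a.manager_id = b.id

Result:
item   | manager
-------+--------
Frank  | NULL   
Leo    | Frank  
Xander | NULL   
Chris  | NULL   


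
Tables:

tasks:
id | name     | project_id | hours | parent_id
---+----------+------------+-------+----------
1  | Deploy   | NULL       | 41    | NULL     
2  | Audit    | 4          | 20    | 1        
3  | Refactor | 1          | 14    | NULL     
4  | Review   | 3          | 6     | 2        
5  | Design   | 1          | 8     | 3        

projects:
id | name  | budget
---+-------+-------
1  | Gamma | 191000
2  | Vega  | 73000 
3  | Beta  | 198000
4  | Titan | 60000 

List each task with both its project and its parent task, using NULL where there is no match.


Two LEFT JOINs from the same base table tasks: one to projects via project_id, one to tasks itself via parent_id. Both are LEFT so every task is preserved.
Match against projects:
  - task 1 (Deploy): project_id=NULL, no match -> kept with NULL
  - task 2 (Audit): project_id=4 -> matches Titan
  - task 3 (Refactor): project_id=1 -> matches Gamma
  - task 4 (Review): project_id=3 -> matches Beta
  - task 5 (Design): project_id=1 -> matches Gamma
Match against tasks (self):
  - task 1 (Deploy): parent_id=NULL -> NULL
  - task 2 (Audit): parent_id=1 -> Deploy
  - task 3 (Refactor): parent_id=NULL -> NULL
  - task 4 (Review): parent_id=2 -> Audit
  - task 5 (Design): parent_id=3 -> Refactor

SQL:
SELECT a.name, b.name AS project, c.name AS parent
FROM tasks a
LEFT JOIN projects b ON a.project_id = b.id
LEFT JOIN tasks c ON a.parent_id = c.id

Result:
name     | project | parent  
---------+---------+---------
Deploy   | NULL    | NULL    
Audit    | Titan   | Deploy  
Refactor | Gamma   | NULL    
Review   | Beta    | Audit   
Design   | Gamma   | Refactor


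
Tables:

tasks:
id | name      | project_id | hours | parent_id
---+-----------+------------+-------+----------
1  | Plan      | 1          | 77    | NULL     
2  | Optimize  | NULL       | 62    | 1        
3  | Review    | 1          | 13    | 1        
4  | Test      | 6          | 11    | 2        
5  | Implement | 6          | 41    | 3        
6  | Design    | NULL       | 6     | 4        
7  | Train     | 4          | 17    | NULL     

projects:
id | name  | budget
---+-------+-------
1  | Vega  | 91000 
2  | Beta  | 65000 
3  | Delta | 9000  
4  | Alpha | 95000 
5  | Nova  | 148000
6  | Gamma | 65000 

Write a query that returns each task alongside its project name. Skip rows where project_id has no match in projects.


INNER JOIN keeps only tasks rows whose project_id matches an id in projects. Walk through each task:
  - task 1 (Plan): project_id=1 -> matches Vega
  - task 2 (Optimize): project_id=NULL, no match -> dropped
  - task 3 (Review): project_id=1 -> matches Vega
  - task 4 (Test): project_id=6 -> matches Gamma
  - task 5 (Implement): project_id=6 -> matches Gamma
  - task 6 (Design): project_id=NULL, no match -> dropped
  - task 7 (Train): project_id=4 -> matches Alpha
So 2 of 7 rows are dropped.

SQL:
SELECT a.name, b.name AS project
FROM tasks a
INNER JOIN projects b ON a.project_id = b.id

Result:
name      | project
----------+--------
Plan      | Vega   
Review    | Vega   
Test      | Gamma  
Implement | Gamma  
Train     | Alpha  


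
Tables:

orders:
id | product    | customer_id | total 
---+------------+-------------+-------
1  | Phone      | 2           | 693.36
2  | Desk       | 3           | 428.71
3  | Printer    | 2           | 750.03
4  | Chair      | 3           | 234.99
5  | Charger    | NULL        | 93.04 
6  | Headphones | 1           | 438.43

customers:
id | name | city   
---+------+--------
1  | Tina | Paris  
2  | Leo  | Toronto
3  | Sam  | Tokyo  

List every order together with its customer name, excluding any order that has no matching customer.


INNER JOIN keeps only orders rows whose customer_id matches an id in customers. Walk through each order:
  - order 1 (Phone): customer_id=2 -> matches Leo
  - order 2 (Desk): customer_id=3 -> matches Sam
  - order 3 (Printer): customer_id=2 -> matches Leo
  - order 4 (Chair): customer_id=3 -> matches Sam
  - order 5 (Charger): customer_id=NULL, no match -> dropped
  - order 6 (Headphones): customer_id=1 -> matches Tina
So 1 of 6 rows is dropped.

SQL:
SELECT a.product, b.name AS customer
FROM orders a
INNER JOIN customers b ON a.customer_id = b.id

Result:
product    | customer
-----------+---------
Phone      | Leo     
Desk       | Sam     
Printer    | Leo     
Chair      | Sam     
Headphones | Tina    


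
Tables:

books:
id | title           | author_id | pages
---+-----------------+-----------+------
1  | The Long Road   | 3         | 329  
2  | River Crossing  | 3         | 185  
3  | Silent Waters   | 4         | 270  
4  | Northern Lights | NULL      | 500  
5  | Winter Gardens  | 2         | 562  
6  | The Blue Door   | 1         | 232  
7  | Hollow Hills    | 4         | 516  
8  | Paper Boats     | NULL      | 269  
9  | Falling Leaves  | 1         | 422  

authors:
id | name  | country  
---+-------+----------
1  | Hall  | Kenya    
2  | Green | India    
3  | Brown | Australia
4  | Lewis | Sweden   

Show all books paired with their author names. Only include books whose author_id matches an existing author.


INNER JOIN keeps only books rows whose author_id matches an id in authors. Walk through each book:
  - book 1 (The Long Road): author_id=3 -> matches Brown
  - book 2 (River Crossing): author_id=3 -> matches Brown
  - book 3 (Silent Waters): author_id=4 -> matches Lewis
  - book 4 (Northern Lights): author_id=NULL, no match -> dropped
  - book 5 (Winter Gardens): author_id=2 -> matches Green
  - book 6 (The Blue Door): author_id=1 -> matches Hall
  - book 7 (Hollow Hills): author_id=4 -> matches Lewis
  - book 8 (Paper Boats): author_id=NULL, no match -> dropped
  - book 9 (Falling Leaves): author_id=1 -> matches Hall
So 2 of 9 rows are dropped.

SQL:
SELECT a.title, b.name AS author
FROM books a
INNER JOIN authors b ON a.author_id = b.id

Result:
title          | author
---------------+-------
The Long Road  | Brown 
River Crossing | Brown 
Silent Waters  | Lewis 
Winter Gardens | Green 
The Blue Door  | Hall  
Hollow Hills   | Lewis 
Falling Leaves | Hall  
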